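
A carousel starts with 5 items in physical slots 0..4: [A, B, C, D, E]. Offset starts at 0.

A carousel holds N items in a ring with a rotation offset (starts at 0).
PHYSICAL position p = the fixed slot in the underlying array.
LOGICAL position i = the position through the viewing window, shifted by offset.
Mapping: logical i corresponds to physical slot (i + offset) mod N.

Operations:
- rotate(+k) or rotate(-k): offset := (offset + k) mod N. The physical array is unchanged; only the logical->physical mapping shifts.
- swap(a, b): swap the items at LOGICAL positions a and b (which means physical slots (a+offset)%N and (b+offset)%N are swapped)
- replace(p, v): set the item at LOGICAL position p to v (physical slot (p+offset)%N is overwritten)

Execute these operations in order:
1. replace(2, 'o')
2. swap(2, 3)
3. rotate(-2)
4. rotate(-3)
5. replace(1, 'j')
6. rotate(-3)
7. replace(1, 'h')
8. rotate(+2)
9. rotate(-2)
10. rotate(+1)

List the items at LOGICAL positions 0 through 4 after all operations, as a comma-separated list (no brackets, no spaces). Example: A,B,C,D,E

After op 1 (replace(2, 'o')): offset=0, physical=[A,B,o,D,E], logical=[A,B,o,D,E]
After op 2 (swap(2, 3)): offset=0, physical=[A,B,D,o,E], logical=[A,B,D,o,E]
After op 3 (rotate(-2)): offset=3, physical=[A,B,D,o,E], logical=[o,E,A,B,D]
After op 4 (rotate(-3)): offset=0, physical=[A,B,D,o,E], logical=[A,B,D,o,E]
After op 5 (replace(1, 'j')): offset=0, physical=[A,j,D,o,E], logical=[A,j,D,o,E]
After op 6 (rotate(-3)): offset=2, physical=[A,j,D,o,E], logical=[D,o,E,A,j]
After op 7 (replace(1, 'h')): offset=2, physical=[A,j,D,h,E], logical=[D,h,E,A,j]
After op 8 (rotate(+2)): offset=4, physical=[A,j,D,h,E], logical=[E,A,j,D,h]
After op 9 (rotate(-2)): offset=2, physical=[A,j,D,h,E], logical=[D,h,E,A,j]
After op 10 (rotate(+1)): offset=3, physical=[A,j,D,h,E], logical=[h,E,A,j,D]

Answer: h,E,A,j,D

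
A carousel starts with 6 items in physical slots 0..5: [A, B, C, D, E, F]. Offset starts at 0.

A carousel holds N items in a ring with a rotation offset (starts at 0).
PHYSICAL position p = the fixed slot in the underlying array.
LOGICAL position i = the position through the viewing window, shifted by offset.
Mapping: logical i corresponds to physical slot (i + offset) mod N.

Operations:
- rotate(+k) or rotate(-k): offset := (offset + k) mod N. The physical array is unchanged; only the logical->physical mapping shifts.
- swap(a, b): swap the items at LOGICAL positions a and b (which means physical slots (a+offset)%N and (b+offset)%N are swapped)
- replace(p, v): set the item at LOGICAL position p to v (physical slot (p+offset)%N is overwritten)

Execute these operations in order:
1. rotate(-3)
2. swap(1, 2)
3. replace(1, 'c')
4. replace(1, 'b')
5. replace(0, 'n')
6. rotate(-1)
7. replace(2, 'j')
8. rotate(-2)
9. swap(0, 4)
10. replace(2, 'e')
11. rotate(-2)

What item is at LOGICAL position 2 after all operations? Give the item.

After op 1 (rotate(-3)): offset=3, physical=[A,B,C,D,E,F], logical=[D,E,F,A,B,C]
After op 2 (swap(1, 2)): offset=3, physical=[A,B,C,D,F,E], logical=[D,F,E,A,B,C]
After op 3 (replace(1, 'c')): offset=3, physical=[A,B,C,D,c,E], logical=[D,c,E,A,B,C]
After op 4 (replace(1, 'b')): offset=3, physical=[A,B,C,D,b,E], logical=[D,b,E,A,B,C]
After op 5 (replace(0, 'n')): offset=3, physical=[A,B,C,n,b,E], logical=[n,b,E,A,B,C]
After op 6 (rotate(-1)): offset=2, physical=[A,B,C,n,b,E], logical=[C,n,b,E,A,B]
After op 7 (replace(2, 'j')): offset=2, physical=[A,B,C,n,j,E], logical=[C,n,j,E,A,B]
After op 8 (rotate(-2)): offset=0, physical=[A,B,C,n,j,E], logical=[A,B,C,n,j,E]
After op 9 (swap(0, 4)): offset=0, physical=[j,B,C,n,A,E], logical=[j,B,C,n,A,E]
After op 10 (replace(2, 'e')): offset=0, physical=[j,B,e,n,A,E], logical=[j,B,e,n,A,E]
After op 11 (rotate(-2)): offset=4, physical=[j,B,e,n,A,E], logical=[A,E,j,B,e,n]

Answer: j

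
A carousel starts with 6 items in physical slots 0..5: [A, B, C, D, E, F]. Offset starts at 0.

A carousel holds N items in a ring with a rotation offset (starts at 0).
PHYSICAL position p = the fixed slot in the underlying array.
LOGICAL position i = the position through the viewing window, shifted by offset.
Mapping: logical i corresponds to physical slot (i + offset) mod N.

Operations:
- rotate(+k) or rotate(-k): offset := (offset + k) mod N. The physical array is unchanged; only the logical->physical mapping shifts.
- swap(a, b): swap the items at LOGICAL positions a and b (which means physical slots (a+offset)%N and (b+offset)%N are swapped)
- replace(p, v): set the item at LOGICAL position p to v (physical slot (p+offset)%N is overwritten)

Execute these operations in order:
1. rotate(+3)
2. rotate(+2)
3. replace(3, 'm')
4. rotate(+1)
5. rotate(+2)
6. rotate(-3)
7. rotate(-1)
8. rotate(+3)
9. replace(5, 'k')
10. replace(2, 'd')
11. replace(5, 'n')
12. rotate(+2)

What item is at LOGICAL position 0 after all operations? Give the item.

After op 1 (rotate(+3)): offset=3, physical=[A,B,C,D,E,F], logical=[D,E,F,A,B,C]
After op 2 (rotate(+2)): offset=5, physical=[A,B,C,D,E,F], logical=[F,A,B,C,D,E]
After op 3 (replace(3, 'm')): offset=5, physical=[A,B,m,D,E,F], logical=[F,A,B,m,D,E]
After op 4 (rotate(+1)): offset=0, physical=[A,B,m,D,E,F], logical=[A,B,m,D,E,F]
After op 5 (rotate(+2)): offset=2, physical=[A,B,m,D,E,F], logical=[m,D,E,F,A,B]
After op 6 (rotate(-3)): offset=5, physical=[A,B,m,D,E,F], logical=[F,A,B,m,D,E]
After op 7 (rotate(-1)): offset=4, physical=[A,B,m,D,E,F], logical=[E,F,A,B,m,D]
After op 8 (rotate(+3)): offset=1, physical=[A,B,m,D,E,F], logical=[B,m,D,E,F,A]
After op 9 (replace(5, 'k')): offset=1, physical=[k,B,m,D,E,F], logical=[B,m,D,E,F,k]
After op 10 (replace(2, 'd')): offset=1, physical=[k,B,m,d,E,F], logical=[B,m,d,E,F,k]
After op 11 (replace(5, 'n')): offset=1, physical=[n,B,m,d,E,F], logical=[B,m,d,E,F,n]
After op 12 (rotate(+2)): offset=3, physical=[n,B,m,d,E,F], logical=[d,E,F,n,B,m]

Answer: d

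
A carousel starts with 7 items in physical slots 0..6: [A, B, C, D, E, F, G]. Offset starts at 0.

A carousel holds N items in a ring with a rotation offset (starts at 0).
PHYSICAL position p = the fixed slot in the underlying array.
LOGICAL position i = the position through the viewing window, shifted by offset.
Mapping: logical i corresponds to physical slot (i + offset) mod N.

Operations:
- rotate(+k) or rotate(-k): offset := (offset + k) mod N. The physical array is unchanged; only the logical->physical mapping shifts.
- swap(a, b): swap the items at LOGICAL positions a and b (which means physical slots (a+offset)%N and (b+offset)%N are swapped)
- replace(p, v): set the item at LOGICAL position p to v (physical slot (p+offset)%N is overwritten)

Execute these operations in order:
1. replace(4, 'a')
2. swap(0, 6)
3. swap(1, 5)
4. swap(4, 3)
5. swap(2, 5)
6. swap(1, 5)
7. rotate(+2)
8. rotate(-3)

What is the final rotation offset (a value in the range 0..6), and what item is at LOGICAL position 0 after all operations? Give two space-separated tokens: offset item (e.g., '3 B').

Answer: 6 A

Derivation:
After op 1 (replace(4, 'a')): offset=0, physical=[A,B,C,D,a,F,G], logical=[A,B,C,D,a,F,G]
After op 2 (swap(0, 6)): offset=0, physical=[G,B,C,D,a,F,A], logical=[G,B,C,D,a,F,A]
After op 3 (swap(1, 5)): offset=0, physical=[G,F,C,D,a,B,A], logical=[G,F,C,D,a,B,A]
After op 4 (swap(4, 3)): offset=0, physical=[G,F,C,a,D,B,A], logical=[G,F,C,a,D,B,A]
After op 5 (swap(2, 5)): offset=0, physical=[G,F,B,a,D,C,A], logical=[G,F,B,a,D,C,A]
After op 6 (swap(1, 5)): offset=0, physical=[G,C,B,a,D,F,A], logical=[G,C,B,a,D,F,A]
After op 7 (rotate(+2)): offset=2, physical=[G,C,B,a,D,F,A], logical=[B,a,D,F,A,G,C]
After op 8 (rotate(-3)): offset=6, physical=[G,C,B,a,D,F,A], logical=[A,G,C,B,a,D,F]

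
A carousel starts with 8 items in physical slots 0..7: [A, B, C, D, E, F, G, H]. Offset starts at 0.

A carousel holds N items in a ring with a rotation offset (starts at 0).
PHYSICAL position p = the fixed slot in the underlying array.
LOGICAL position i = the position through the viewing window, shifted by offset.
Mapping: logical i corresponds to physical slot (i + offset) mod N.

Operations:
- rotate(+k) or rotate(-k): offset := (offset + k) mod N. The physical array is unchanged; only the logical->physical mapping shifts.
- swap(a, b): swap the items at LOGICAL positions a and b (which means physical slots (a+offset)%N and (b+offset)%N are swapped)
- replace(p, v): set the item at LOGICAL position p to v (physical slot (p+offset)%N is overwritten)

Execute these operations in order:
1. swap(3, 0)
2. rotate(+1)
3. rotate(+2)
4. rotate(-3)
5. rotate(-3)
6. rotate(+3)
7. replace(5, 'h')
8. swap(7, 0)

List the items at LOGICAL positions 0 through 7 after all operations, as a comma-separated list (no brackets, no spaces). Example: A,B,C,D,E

After op 1 (swap(3, 0)): offset=0, physical=[D,B,C,A,E,F,G,H], logical=[D,B,C,A,E,F,G,H]
After op 2 (rotate(+1)): offset=1, physical=[D,B,C,A,E,F,G,H], logical=[B,C,A,E,F,G,H,D]
After op 3 (rotate(+2)): offset=3, physical=[D,B,C,A,E,F,G,H], logical=[A,E,F,G,H,D,B,C]
After op 4 (rotate(-3)): offset=0, physical=[D,B,C,A,E,F,G,H], logical=[D,B,C,A,E,F,G,H]
After op 5 (rotate(-3)): offset=5, physical=[D,B,C,A,E,F,G,H], logical=[F,G,H,D,B,C,A,E]
After op 6 (rotate(+3)): offset=0, physical=[D,B,C,A,E,F,G,H], logical=[D,B,C,A,E,F,G,H]
After op 7 (replace(5, 'h')): offset=0, physical=[D,B,C,A,E,h,G,H], logical=[D,B,C,A,E,h,G,H]
After op 8 (swap(7, 0)): offset=0, physical=[H,B,C,A,E,h,G,D], logical=[H,B,C,A,E,h,G,D]

Answer: H,B,C,A,E,h,G,D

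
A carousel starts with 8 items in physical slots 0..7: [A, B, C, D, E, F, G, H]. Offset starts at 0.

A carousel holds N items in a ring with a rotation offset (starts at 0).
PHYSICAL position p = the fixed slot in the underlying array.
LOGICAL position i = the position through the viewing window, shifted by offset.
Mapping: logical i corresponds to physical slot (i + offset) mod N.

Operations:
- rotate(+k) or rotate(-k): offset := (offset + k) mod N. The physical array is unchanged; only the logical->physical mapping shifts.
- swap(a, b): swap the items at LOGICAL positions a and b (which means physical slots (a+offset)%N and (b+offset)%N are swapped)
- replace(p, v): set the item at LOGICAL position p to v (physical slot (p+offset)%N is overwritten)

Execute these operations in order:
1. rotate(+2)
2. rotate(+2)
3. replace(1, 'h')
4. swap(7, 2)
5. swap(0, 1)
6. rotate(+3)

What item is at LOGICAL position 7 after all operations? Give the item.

After op 1 (rotate(+2)): offset=2, physical=[A,B,C,D,E,F,G,H], logical=[C,D,E,F,G,H,A,B]
After op 2 (rotate(+2)): offset=4, physical=[A,B,C,D,E,F,G,H], logical=[E,F,G,H,A,B,C,D]
After op 3 (replace(1, 'h')): offset=4, physical=[A,B,C,D,E,h,G,H], logical=[E,h,G,H,A,B,C,D]
After op 4 (swap(7, 2)): offset=4, physical=[A,B,C,G,E,h,D,H], logical=[E,h,D,H,A,B,C,G]
After op 5 (swap(0, 1)): offset=4, physical=[A,B,C,G,h,E,D,H], logical=[h,E,D,H,A,B,C,G]
After op 6 (rotate(+3)): offset=7, physical=[A,B,C,G,h,E,D,H], logical=[H,A,B,C,G,h,E,D]

Answer: D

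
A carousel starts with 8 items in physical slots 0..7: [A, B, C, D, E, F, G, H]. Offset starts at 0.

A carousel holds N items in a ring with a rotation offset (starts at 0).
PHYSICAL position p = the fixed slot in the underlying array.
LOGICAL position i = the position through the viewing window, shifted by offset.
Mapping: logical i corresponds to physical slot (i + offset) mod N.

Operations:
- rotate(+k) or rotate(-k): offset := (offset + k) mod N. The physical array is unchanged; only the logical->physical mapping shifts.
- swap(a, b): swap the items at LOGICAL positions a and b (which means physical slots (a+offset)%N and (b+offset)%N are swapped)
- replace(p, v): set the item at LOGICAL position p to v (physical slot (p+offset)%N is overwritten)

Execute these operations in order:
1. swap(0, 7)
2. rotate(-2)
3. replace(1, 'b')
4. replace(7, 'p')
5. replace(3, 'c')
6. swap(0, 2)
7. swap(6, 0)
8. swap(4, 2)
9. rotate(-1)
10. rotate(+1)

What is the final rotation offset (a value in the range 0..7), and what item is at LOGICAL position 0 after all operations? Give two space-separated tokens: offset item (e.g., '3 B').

After op 1 (swap(0, 7)): offset=0, physical=[H,B,C,D,E,F,G,A], logical=[H,B,C,D,E,F,G,A]
After op 2 (rotate(-2)): offset=6, physical=[H,B,C,D,E,F,G,A], logical=[G,A,H,B,C,D,E,F]
After op 3 (replace(1, 'b')): offset=6, physical=[H,B,C,D,E,F,G,b], logical=[G,b,H,B,C,D,E,F]
After op 4 (replace(7, 'p')): offset=6, physical=[H,B,C,D,E,p,G,b], logical=[G,b,H,B,C,D,E,p]
After op 5 (replace(3, 'c')): offset=6, physical=[H,c,C,D,E,p,G,b], logical=[G,b,H,c,C,D,E,p]
After op 6 (swap(0, 2)): offset=6, physical=[G,c,C,D,E,p,H,b], logical=[H,b,G,c,C,D,E,p]
After op 7 (swap(6, 0)): offset=6, physical=[G,c,C,D,H,p,E,b], logical=[E,b,G,c,C,D,H,p]
After op 8 (swap(4, 2)): offset=6, physical=[C,c,G,D,H,p,E,b], logical=[E,b,C,c,G,D,H,p]
After op 9 (rotate(-1)): offset=5, physical=[C,c,G,D,H,p,E,b], logical=[p,E,b,C,c,G,D,H]
After op 10 (rotate(+1)): offset=6, physical=[C,c,G,D,H,p,E,b], logical=[E,b,C,c,G,D,H,p]

Answer: 6 E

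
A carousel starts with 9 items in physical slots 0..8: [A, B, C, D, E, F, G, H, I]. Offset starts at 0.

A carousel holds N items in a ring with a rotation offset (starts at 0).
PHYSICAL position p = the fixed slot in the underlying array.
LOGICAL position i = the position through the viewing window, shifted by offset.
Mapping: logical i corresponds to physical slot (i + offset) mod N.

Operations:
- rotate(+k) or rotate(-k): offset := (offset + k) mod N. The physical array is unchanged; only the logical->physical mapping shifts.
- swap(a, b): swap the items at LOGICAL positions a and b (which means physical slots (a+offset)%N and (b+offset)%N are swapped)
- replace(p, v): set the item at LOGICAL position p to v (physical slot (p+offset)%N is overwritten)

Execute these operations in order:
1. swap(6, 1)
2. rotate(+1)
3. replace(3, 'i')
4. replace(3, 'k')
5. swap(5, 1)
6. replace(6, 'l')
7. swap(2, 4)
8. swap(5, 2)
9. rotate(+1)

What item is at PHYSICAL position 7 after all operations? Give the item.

After op 1 (swap(6, 1)): offset=0, physical=[A,G,C,D,E,F,B,H,I], logical=[A,G,C,D,E,F,B,H,I]
After op 2 (rotate(+1)): offset=1, physical=[A,G,C,D,E,F,B,H,I], logical=[G,C,D,E,F,B,H,I,A]
After op 3 (replace(3, 'i')): offset=1, physical=[A,G,C,D,i,F,B,H,I], logical=[G,C,D,i,F,B,H,I,A]
After op 4 (replace(3, 'k')): offset=1, physical=[A,G,C,D,k,F,B,H,I], logical=[G,C,D,k,F,B,H,I,A]
After op 5 (swap(5, 1)): offset=1, physical=[A,G,B,D,k,F,C,H,I], logical=[G,B,D,k,F,C,H,I,A]
After op 6 (replace(6, 'l')): offset=1, physical=[A,G,B,D,k,F,C,l,I], logical=[G,B,D,k,F,C,l,I,A]
After op 7 (swap(2, 4)): offset=1, physical=[A,G,B,F,k,D,C,l,I], logical=[G,B,F,k,D,C,l,I,A]
After op 8 (swap(5, 2)): offset=1, physical=[A,G,B,C,k,D,F,l,I], logical=[G,B,C,k,D,F,l,I,A]
After op 9 (rotate(+1)): offset=2, physical=[A,G,B,C,k,D,F,l,I], logical=[B,C,k,D,F,l,I,A,G]

Answer: l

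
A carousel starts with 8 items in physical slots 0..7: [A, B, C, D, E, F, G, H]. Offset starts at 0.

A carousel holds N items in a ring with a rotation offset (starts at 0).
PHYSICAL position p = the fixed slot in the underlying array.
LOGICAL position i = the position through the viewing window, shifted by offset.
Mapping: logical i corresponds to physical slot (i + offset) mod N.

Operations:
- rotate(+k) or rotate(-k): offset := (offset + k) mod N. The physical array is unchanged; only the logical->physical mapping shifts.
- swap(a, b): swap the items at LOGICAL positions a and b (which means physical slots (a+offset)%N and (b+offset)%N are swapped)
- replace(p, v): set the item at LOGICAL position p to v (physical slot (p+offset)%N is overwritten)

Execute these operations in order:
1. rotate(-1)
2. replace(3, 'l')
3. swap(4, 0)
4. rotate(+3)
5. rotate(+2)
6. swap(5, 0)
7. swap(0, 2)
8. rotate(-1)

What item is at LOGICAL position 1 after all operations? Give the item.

After op 1 (rotate(-1)): offset=7, physical=[A,B,C,D,E,F,G,H], logical=[H,A,B,C,D,E,F,G]
After op 2 (replace(3, 'l')): offset=7, physical=[A,B,l,D,E,F,G,H], logical=[H,A,B,l,D,E,F,G]
After op 3 (swap(4, 0)): offset=7, physical=[A,B,l,H,E,F,G,D], logical=[D,A,B,l,H,E,F,G]
After op 4 (rotate(+3)): offset=2, physical=[A,B,l,H,E,F,G,D], logical=[l,H,E,F,G,D,A,B]
After op 5 (rotate(+2)): offset=4, physical=[A,B,l,H,E,F,G,D], logical=[E,F,G,D,A,B,l,H]
After op 6 (swap(5, 0)): offset=4, physical=[A,E,l,H,B,F,G,D], logical=[B,F,G,D,A,E,l,H]
After op 7 (swap(0, 2)): offset=4, physical=[A,E,l,H,G,F,B,D], logical=[G,F,B,D,A,E,l,H]
After op 8 (rotate(-1)): offset=3, physical=[A,E,l,H,G,F,B,D], logical=[H,G,F,B,D,A,E,l]

Answer: G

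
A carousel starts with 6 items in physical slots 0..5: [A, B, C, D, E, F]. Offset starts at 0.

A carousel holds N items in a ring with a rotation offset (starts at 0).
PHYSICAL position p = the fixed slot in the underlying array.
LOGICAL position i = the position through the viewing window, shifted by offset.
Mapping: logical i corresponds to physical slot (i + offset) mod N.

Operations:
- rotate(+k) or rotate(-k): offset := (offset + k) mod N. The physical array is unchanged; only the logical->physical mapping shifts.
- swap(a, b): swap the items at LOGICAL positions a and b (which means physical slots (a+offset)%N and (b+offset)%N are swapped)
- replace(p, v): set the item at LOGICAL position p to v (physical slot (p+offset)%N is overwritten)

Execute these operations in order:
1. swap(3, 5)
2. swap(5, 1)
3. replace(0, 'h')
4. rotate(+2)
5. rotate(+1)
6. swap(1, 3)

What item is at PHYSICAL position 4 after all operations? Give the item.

After op 1 (swap(3, 5)): offset=0, physical=[A,B,C,F,E,D], logical=[A,B,C,F,E,D]
After op 2 (swap(5, 1)): offset=0, physical=[A,D,C,F,E,B], logical=[A,D,C,F,E,B]
After op 3 (replace(0, 'h')): offset=0, physical=[h,D,C,F,E,B], logical=[h,D,C,F,E,B]
After op 4 (rotate(+2)): offset=2, physical=[h,D,C,F,E,B], logical=[C,F,E,B,h,D]
After op 5 (rotate(+1)): offset=3, physical=[h,D,C,F,E,B], logical=[F,E,B,h,D,C]
After op 6 (swap(1, 3)): offset=3, physical=[E,D,C,F,h,B], logical=[F,h,B,E,D,C]

Answer: h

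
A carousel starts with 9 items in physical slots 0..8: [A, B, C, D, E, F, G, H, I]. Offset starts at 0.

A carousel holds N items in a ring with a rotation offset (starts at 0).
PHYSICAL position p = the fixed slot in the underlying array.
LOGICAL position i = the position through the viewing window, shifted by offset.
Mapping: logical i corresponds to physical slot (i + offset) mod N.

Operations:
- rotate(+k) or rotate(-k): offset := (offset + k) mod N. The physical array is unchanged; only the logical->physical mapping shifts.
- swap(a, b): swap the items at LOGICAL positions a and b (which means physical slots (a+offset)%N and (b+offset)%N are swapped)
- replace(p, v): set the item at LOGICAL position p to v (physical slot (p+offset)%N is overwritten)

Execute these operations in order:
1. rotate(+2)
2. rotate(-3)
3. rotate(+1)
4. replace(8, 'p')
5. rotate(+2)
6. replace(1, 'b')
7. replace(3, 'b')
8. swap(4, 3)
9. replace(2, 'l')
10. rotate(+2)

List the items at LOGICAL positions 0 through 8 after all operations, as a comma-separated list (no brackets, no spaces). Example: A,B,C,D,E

After op 1 (rotate(+2)): offset=2, physical=[A,B,C,D,E,F,G,H,I], logical=[C,D,E,F,G,H,I,A,B]
After op 2 (rotate(-3)): offset=8, physical=[A,B,C,D,E,F,G,H,I], logical=[I,A,B,C,D,E,F,G,H]
After op 3 (rotate(+1)): offset=0, physical=[A,B,C,D,E,F,G,H,I], logical=[A,B,C,D,E,F,G,H,I]
After op 4 (replace(8, 'p')): offset=0, physical=[A,B,C,D,E,F,G,H,p], logical=[A,B,C,D,E,F,G,H,p]
After op 5 (rotate(+2)): offset=2, physical=[A,B,C,D,E,F,G,H,p], logical=[C,D,E,F,G,H,p,A,B]
After op 6 (replace(1, 'b')): offset=2, physical=[A,B,C,b,E,F,G,H,p], logical=[C,b,E,F,G,H,p,A,B]
After op 7 (replace(3, 'b')): offset=2, physical=[A,B,C,b,E,b,G,H,p], logical=[C,b,E,b,G,H,p,A,B]
After op 8 (swap(4, 3)): offset=2, physical=[A,B,C,b,E,G,b,H,p], logical=[C,b,E,G,b,H,p,A,B]
After op 9 (replace(2, 'l')): offset=2, physical=[A,B,C,b,l,G,b,H,p], logical=[C,b,l,G,b,H,p,A,B]
After op 10 (rotate(+2)): offset=4, physical=[A,B,C,b,l,G,b,H,p], logical=[l,G,b,H,p,A,B,C,b]

Answer: l,G,b,H,p,A,B,C,b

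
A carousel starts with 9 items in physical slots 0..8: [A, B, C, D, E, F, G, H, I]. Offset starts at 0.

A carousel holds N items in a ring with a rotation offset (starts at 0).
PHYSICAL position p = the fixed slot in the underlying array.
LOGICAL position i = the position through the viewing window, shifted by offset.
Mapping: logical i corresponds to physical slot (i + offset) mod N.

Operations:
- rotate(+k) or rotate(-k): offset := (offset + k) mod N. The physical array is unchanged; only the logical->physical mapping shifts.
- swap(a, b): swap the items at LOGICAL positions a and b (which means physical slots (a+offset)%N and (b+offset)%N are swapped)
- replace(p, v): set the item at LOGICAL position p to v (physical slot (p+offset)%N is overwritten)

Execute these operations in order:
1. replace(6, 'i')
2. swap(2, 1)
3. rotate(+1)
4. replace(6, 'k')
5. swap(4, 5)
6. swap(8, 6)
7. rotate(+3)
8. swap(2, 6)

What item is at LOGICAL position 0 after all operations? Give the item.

After op 1 (replace(6, 'i')): offset=0, physical=[A,B,C,D,E,F,i,H,I], logical=[A,B,C,D,E,F,i,H,I]
After op 2 (swap(2, 1)): offset=0, physical=[A,C,B,D,E,F,i,H,I], logical=[A,C,B,D,E,F,i,H,I]
After op 3 (rotate(+1)): offset=1, physical=[A,C,B,D,E,F,i,H,I], logical=[C,B,D,E,F,i,H,I,A]
After op 4 (replace(6, 'k')): offset=1, physical=[A,C,B,D,E,F,i,k,I], logical=[C,B,D,E,F,i,k,I,A]
After op 5 (swap(4, 5)): offset=1, physical=[A,C,B,D,E,i,F,k,I], logical=[C,B,D,E,i,F,k,I,A]
After op 6 (swap(8, 6)): offset=1, physical=[k,C,B,D,E,i,F,A,I], logical=[C,B,D,E,i,F,A,I,k]
After op 7 (rotate(+3)): offset=4, physical=[k,C,B,D,E,i,F,A,I], logical=[E,i,F,A,I,k,C,B,D]
After op 8 (swap(2, 6)): offset=4, physical=[k,F,B,D,E,i,C,A,I], logical=[E,i,C,A,I,k,F,B,D]

Answer: E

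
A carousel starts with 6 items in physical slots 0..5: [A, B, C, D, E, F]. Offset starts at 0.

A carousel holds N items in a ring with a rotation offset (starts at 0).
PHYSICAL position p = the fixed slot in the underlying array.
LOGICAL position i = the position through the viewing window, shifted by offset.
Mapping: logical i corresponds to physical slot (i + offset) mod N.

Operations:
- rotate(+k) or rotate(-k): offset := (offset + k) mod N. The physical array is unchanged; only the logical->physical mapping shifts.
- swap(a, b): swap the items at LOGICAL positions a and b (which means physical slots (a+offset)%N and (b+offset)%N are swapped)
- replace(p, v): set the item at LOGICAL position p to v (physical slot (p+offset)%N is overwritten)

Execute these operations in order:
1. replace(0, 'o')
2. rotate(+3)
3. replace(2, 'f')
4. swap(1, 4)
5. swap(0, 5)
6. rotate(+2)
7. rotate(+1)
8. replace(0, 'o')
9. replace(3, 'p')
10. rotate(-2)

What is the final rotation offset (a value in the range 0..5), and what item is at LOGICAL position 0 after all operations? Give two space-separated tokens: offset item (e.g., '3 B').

After op 1 (replace(0, 'o')): offset=0, physical=[o,B,C,D,E,F], logical=[o,B,C,D,E,F]
After op 2 (rotate(+3)): offset=3, physical=[o,B,C,D,E,F], logical=[D,E,F,o,B,C]
After op 3 (replace(2, 'f')): offset=3, physical=[o,B,C,D,E,f], logical=[D,E,f,o,B,C]
After op 4 (swap(1, 4)): offset=3, physical=[o,E,C,D,B,f], logical=[D,B,f,o,E,C]
After op 5 (swap(0, 5)): offset=3, physical=[o,E,D,C,B,f], logical=[C,B,f,o,E,D]
After op 6 (rotate(+2)): offset=5, physical=[o,E,D,C,B,f], logical=[f,o,E,D,C,B]
After op 7 (rotate(+1)): offset=0, physical=[o,E,D,C,B,f], logical=[o,E,D,C,B,f]
After op 8 (replace(0, 'o')): offset=0, physical=[o,E,D,C,B,f], logical=[o,E,D,C,B,f]
After op 9 (replace(3, 'p')): offset=0, physical=[o,E,D,p,B,f], logical=[o,E,D,p,B,f]
After op 10 (rotate(-2)): offset=4, physical=[o,E,D,p,B,f], logical=[B,f,o,E,D,p]

Answer: 4 B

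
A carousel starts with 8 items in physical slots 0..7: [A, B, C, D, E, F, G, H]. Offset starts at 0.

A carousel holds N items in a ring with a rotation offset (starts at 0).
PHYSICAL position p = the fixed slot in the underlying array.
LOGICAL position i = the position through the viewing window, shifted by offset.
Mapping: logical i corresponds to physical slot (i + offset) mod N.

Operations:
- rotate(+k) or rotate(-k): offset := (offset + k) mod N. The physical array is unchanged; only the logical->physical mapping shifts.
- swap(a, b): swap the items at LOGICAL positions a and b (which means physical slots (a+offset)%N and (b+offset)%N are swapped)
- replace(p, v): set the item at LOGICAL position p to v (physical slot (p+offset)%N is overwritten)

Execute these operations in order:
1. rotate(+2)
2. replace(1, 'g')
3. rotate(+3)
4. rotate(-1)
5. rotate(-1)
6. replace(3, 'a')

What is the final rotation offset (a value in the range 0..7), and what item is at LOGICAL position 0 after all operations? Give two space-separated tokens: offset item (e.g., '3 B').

Answer: 3 g

Derivation:
After op 1 (rotate(+2)): offset=2, physical=[A,B,C,D,E,F,G,H], logical=[C,D,E,F,G,H,A,B]
After op 2 (replace(1, 'g')): offset=2, physical=[A,B,C,g,E,F,G,H], logical=[C,g,E,F,G,H,A,B]
After op 3 (rotate(+3)): offset=5, physical=[A,B,C,g,E,F,G,H], logical=[F,G,H,A,B,C,g,E]
After op 4 (rotate(-1)): offset=4, physical=[A,B,C,g,E,F,G,H], logical=[E,F,G,H,A,B,C,g]
After op 5 (rotate(-1)): offset=3, physical=[A,B,C,g,E,F,G,H], logical=[g,E,F,G,H,A,B,C]
After op 6 (replace(3, 'a')): offset=3, physical=[A,B,C,g,E,F,a,H], logical=[g,E,F,a,H,A,B,C]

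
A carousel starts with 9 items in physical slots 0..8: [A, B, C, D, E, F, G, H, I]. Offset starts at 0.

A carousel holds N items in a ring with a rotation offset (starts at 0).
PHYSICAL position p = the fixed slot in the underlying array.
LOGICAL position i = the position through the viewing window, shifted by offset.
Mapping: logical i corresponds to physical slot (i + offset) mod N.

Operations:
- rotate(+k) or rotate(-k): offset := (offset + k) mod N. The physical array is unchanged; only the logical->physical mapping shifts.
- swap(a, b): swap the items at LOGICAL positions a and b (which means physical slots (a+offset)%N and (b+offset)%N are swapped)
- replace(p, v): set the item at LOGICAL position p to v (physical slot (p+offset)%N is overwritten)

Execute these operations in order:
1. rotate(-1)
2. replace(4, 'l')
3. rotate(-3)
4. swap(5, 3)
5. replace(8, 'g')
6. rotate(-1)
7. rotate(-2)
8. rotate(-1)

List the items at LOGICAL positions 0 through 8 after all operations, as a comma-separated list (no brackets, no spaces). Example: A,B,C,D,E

Answer: I,C,l,g,F,G,H,B,A

Derivation:
After op 1 (rotate(-1)): offset=8, physical=[A,B,C,D,E,F,G,H,I], logical=[I,A,B,C,D,E,F,G,H]
After op 2 (replace(4, 'l')): offset=8, physical=[A,B,C,l,E,F,G,H,I], logical=[I,A,B,C,l,E,F,G,H]
After op 3 (rotate(-3)): offset=5, physical=[A,B,C,l,E,F,G,H,I], logical=[F,G,H,I,A,B,C,l,E]
After op 4 (swap(5, 3)): offset=5, physical=[A,I,C,l,E,F,G,H,B], logical=[F,G,H,B,A,I,C,l,E]
After op 5 (replace(8, 'g')): offset=5, physical=[A,I,C,l,g,F,G,H,B], logical=[F,G,H,B,A,I,C,l,g]
After op 6 (rotate(-1)): offset=4, physical=[A,I,C,l,g,F,G,H,B], logical=[g,F,G,H,B,A,I,C,l]
After op 7 (rotate(-2)): offset=2, physical=[A,I,C,l,g,F,G,H,B], logical=[C,l,g,F,G,H,B,A,I]
After op 8 (rotate(-1)): offset=1, physical=[A,I,C,l,g,F,G,H,B], logical=[I,C,l,g,F,G,H,B,A]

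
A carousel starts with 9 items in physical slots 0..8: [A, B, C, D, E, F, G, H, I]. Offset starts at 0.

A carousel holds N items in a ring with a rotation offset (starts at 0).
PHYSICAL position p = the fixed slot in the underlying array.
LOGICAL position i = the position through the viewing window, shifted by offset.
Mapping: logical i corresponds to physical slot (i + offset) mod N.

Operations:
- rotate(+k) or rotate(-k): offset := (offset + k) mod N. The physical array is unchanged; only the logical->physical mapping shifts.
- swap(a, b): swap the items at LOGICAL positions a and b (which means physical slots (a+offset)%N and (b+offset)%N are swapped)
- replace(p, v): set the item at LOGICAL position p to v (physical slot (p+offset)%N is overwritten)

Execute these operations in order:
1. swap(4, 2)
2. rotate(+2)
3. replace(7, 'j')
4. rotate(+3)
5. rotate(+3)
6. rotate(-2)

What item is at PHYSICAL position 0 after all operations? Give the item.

Answer: j

Derivation:
After op 1 (swap(4, 2)): offset=0, physical=[A,B,E,D,C,F,G,H,I], logical=[A,B,E,D,C,F,G,H,I]
After op 2 (rotate(+2)): offset=2, physical=[A,B,E,D,C,F,G,H,I], logical=[E,D,C,F,G,H,I,A,B]
After op 3 (replace(7, 'j')): offset=2, physical=[j,B,E,D,C,F,G,H,I], logical=[E,D,C,F,G,H,I,j,B]
After op 4 (rotate(+3)): offset=5, physical=[j,B,E,D,C,F,G,H,I], logical=[F,G,H,I,j,B,E,D,C]
After op 5 (rotate(+3)): offset=8, physical=[j,B,E,D,C,F,G,H,I], logical=[I,j,B,E,D,C,F,G,H]
After op 6 (rotate(-2)): offset=6, physical=[j,B,E,D,C,F,G,H,I], logical=[G,H,I,j,B,E,D,C,F]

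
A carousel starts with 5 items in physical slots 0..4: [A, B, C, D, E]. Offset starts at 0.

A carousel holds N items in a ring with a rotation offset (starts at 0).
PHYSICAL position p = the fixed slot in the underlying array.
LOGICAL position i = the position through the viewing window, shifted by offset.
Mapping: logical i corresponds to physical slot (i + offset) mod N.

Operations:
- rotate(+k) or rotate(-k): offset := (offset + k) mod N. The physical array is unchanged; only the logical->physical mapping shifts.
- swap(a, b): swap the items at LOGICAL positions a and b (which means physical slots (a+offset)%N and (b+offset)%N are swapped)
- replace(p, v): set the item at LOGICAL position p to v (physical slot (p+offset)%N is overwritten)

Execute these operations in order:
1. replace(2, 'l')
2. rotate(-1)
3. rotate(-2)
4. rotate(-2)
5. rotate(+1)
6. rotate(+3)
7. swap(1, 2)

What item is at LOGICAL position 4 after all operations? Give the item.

After op 1 (replace(2, 'l')): offset=0, physical=[A,B,l,D,E], logical=[A,B,l,D,E]
After op 2 (rotate(-1)): offset=4, physical=[A,B,l,D,E], logical=[E,A,B,l,D]
After op 3 (rotate(-2)): offset=2, physical=[A,B,l,D,E], logical=[l,D,E,A,B]
After op 4 (rotate(-2)): offset=0, physical=[A,B,l,D,E], logical=[A,B,l,D,E]
After op 5 (rotate(+1)): offset=1, physical=[A,B,l,D,E], logical=[B,l,D,E,A]
After op 6 (rotate(+3)): offset=4, physical=[A,B,l,D,E], logical=[E,A,B,l,D]
After op 7 (swap(1, 2)): offset=4, physical=[B,A,l,D,E], logical=[E,B,A,l,D]

Answer: D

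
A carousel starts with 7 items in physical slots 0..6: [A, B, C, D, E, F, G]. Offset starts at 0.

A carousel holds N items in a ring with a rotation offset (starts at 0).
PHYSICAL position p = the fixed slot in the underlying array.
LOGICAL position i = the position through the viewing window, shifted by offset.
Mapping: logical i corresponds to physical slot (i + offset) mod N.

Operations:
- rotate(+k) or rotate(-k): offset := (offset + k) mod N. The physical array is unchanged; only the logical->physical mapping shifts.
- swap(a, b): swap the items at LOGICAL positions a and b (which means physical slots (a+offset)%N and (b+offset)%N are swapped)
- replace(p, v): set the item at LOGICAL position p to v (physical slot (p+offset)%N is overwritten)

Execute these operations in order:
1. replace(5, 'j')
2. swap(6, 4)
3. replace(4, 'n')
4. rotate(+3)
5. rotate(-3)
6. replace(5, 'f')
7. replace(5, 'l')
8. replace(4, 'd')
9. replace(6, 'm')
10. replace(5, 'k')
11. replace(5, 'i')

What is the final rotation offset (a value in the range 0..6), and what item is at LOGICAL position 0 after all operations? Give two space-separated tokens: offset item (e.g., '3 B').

After op 1 (replace(5, 'j')): offset=0, physical=[A,B,C,D,E,j,G], logical=[A,B,C,D,E,j,G]
After op 2 (swap(6, 4)): offset=0, physical=[A,B,C,D,G,j,E], logical=[A,B,C,D,G,j,E]
After op 3 (replace(4, 'n')): offset=0, physical=[A,B,C,D,n,j,E], logical=[A,B,C,D,n,j,E]
After op 4 (rotate(+3)): offset=3, physical=[A,B,C,D,n,j,E], logical=[D,n,j,E,A,B,C]
After op 5 (rotate(-3)): offset=0, physical=[A,B,C,D,n,j,E], logical=[A,B,C,D,n,j,E]
After op 6 (replace(5, 'f')): offset=0, physical=[A,B,C,D,n,f,E], logical=[A,B,C,D,n,f,E]
After op 7 (replace(5, 'l')): offset=0, physical=[A,B,C,D,n,l,E], logical=[A,B,C,D,n,l,E]
After op 8 (replace(4, 'd')): offset=0, physical=[A,B,C,D,d,l,E], logical=[A,B,C,D,d,l,E]
After op 9 (replace(6, 'm')): offset=0, physical=[A,B,C,D,d,l,m], logical=[A,B,C,D,d,l,m]
After op 10 (replace(5, 'k')): offset=0, physical=[A,B,C,D,d,k,m], logical=[A,B,C,D,d,k,m]
After op 11 (replace(5, 'i')): offset=0, physical=[A,B,C,D,d,i,m], logical=[A,B,C,D,d,i,m]

Answer: 0 A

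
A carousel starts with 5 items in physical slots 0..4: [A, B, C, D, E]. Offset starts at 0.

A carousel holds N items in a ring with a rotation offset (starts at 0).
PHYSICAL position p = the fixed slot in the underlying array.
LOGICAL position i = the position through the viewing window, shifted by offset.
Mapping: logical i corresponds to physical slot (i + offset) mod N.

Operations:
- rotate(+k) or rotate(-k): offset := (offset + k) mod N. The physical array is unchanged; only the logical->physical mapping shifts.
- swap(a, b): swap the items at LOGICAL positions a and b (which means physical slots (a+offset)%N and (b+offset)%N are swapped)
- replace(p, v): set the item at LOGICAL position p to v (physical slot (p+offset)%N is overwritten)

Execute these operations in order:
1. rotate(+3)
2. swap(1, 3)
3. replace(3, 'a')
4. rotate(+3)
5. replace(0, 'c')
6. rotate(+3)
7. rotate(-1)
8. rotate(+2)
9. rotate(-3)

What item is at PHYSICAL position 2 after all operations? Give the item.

Answer: C

Derivation:
After op 1 (rotate(+3)): offset=3, physical=[A,B,C,D,E], logical=[D,E,A,B,C]
After op 2 (swap(1, 3)): offset=3, physical=[A,E,C,D,B], logical=[D,B,A,E,C]
After op 3 (replace(3, 'a')): offset=3, physical=[A,a,C,D,B], logical=[D,B,A,a,C]
After op 4 (rotate(+3)): offset=1, physical=[A,a,C,D,B], logical=[a,C,D,B,A]
After op 5 (replace(0, 'c')): offset=1, physical=[A,c,C,D,B], logical=[c,C,D,B,A]
After op 6 (rotate(+3)): offset=4, physical=[A,c,C,D,B], logical=[B,A,c,C,D]
After op 7 (rotate(-1)): offset=3, physical=[A,c,C,D,B], logical=[D,B,A,c,C]
After op 8 (rotate(+2)): offset=0, physical=[A,c,C,D,B], logical=[A,c,C,D,B]
After op 9 (rotate(-3)): offset=2, physical=[A,c,C,D,B], logical=[C,D,B,A,c]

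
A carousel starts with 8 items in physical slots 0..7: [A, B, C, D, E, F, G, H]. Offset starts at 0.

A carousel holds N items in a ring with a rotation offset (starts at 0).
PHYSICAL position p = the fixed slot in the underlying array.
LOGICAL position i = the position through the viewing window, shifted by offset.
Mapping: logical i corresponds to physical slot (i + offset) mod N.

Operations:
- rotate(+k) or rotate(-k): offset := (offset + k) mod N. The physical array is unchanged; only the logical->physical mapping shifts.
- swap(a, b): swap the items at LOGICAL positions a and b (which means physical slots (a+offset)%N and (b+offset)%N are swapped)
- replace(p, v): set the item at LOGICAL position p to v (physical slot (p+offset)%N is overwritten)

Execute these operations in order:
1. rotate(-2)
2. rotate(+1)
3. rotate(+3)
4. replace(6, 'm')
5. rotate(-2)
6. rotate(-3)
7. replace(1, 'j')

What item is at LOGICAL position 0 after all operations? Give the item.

After op 1 (rotate(-2)): offset=6, physical=[A,B,C,D,E,F,G,H], logical=[G,H,A,B,C,D,E,F]
After op 2 (rotate(+1)): offset=7, physical=[A,B,C,D,E,F,G,H], logical=[H,A,B,C,D,E,F,G]
After op 3 (rotate(+3)): offset=2, physical=[A,B,C,D,E,F,G,H], logical=[C,D,E,F,G,H,A,B]
After op 4 (replace(6, 'm')): offset=2, physical=[m,B,C,D,E,F,G,H], logical=[C,D,E,F,G,H,m,B]
After op 5 (rotate(-2)): offset=0, physical=[m,B,C,D,E,F,G,H], logical=[m,B,C,D,E,F,G,H]
After op 6 (rotate(-3)): offset=5, physical=[m,B,C,D,E,F,G,H], logical=[F,G,H,m,B,C,D,E]
After op 7 (replace(1, 'j')): offset=5, physical=[m,B,C,D,E,F,j,H], logical=[F,j,H,m,B,C,D,E]

Answer: F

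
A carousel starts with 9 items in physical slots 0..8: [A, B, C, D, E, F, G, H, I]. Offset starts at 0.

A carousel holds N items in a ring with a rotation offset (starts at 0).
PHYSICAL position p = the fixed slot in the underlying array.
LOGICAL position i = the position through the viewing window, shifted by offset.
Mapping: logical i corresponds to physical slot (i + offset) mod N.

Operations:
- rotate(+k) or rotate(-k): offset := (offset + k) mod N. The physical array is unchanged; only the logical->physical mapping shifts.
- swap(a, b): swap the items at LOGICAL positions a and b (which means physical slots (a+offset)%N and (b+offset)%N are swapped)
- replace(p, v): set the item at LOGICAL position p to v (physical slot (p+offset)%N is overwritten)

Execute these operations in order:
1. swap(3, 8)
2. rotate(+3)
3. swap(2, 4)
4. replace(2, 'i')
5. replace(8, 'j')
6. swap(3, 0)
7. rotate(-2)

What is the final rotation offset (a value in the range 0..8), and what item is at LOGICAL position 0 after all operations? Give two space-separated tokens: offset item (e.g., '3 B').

After op 1 (swap(3, 8)): offset=0, physical=[A,B,C,I,E,F,G,H,D], logical=[A,B,C,I,E,F,G,H,D]
After op 2 (rotate(+3)): offset=3, physical=[A,B,C,I,E,F,G,H,D], logical=[I,E,F,G,H,D,A,B,C]
After op 3 (swap(2, 4)): offset=3, physical=[A,B,C,I,E,H,G,F,D], logical=[I,E,H,G,F,D,A,B,C]
After op 4 (replace(2, 'i')): offset=3, physical=[A,B,C,I,E,i,G,F,D], logical=[I,E,i,G,F,D,A,B,C]
After op 5 (replace(8, 'j')): offset=3, physical=[A,B,j,I,E,i,G,F,D], logical=[I,E,i,G,F,D,A,B,j]
After op 6 (swap(3, 0)): offset=3, physical=[A,B,j,G,E,i,I,F,D], logical=[G,E,i,I,F,D,A,B,j]
After op 7 (rotate(-2)): offset=1, physical=[A,B,j,G,E,i,I,F,D], logical=[B,j,G,E,i,I,F,D,A]

Answer: 1 B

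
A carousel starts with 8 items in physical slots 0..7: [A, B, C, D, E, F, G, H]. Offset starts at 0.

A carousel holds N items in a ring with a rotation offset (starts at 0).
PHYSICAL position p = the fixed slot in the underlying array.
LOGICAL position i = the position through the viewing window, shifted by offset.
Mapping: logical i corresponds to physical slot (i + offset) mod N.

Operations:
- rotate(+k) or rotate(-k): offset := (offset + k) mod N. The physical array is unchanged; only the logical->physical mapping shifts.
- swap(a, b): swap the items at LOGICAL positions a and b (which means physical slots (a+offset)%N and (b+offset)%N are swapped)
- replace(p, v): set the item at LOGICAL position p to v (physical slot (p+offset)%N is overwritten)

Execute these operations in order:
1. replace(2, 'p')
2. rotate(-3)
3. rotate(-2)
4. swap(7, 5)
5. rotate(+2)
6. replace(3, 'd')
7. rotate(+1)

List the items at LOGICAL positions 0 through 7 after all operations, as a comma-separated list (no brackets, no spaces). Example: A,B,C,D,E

Answer: G,H,d,B,A,D,E,F

Derivation:
After op 1 (replace(2, 'p')): offset=0, physical=[A,B,p,D,E,F,G,H], logical=[A,B,p,D,E,F,G,H]
After op 2 (rotate(-3)): offset=5, physical=[A,B,p,D,E,F,G,H], logical=[F,G,H,A,B,p,D,E]
After op 3 (rotate(-2)): offset=3, physical=[A,B,p,D,E,F,G,H], logical=[D,E,F,G,H,A,B,p]
After op 4 (swap(7, 5)): offset=3, physical=[p,B,A,D,E,F,G,H], logical=[D,E,F,G,H,p,B,A]
After op 5 (rotate(+2)): offset=5, physical=[p,B,A,D,E,F,G,H], logical=[F,G,H,p,B,A,D,E]
After op 6 (replace(3, 'd')): offset=5, physical=[d,B,A,D,E,F,G,H], logical=[F,G,H,d,B,A,D,E]
After op 7 (rotate(+1)): offset=6, physical=[d,B,A,D,E,F,G,H], logical=[G,H,d,B,A,D,E,F]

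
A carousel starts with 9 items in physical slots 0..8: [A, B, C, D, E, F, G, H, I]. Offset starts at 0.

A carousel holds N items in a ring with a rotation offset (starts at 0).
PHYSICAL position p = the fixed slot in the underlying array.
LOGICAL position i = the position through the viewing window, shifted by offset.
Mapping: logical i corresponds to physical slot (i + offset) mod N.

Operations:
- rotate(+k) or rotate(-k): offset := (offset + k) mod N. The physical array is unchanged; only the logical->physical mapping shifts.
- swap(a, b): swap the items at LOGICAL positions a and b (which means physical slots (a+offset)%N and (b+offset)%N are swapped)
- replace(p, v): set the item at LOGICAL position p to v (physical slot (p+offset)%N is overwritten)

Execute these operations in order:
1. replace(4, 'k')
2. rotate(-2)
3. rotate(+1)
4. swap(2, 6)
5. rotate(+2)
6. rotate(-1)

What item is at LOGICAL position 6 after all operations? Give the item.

Answer: G

Derivation:
After op 1 (replace(4, 'k')): offset=0, physical=[A,B,C,D,k,F,G,H,I], logical=[A,B,C,D,k,F,G,H,I]
After op 2 (rotate(-2)): offset=7, physical=[A,B,C,D,k,F,G,H,I], logical=[H,I,A,B,C,D,k,F,G]
After op 3 (rotate(+1)): offset=8, physical=[A,B,C,D,k,F,G,H,I], logical=[I,A,B,C,D,k,F,G,H]
After op 4 (swap(2, 6)): offset=8, physical=[A,F,C,D,k,B,G,H,I], logical=[I,A,F,C,D,k,B,G,H]
After op 5 (rotate(+2)): offset=1, physical=[A,F,C,D,k,B,G,H,I], logical=[F,C,D,k,B,G,H,I,A]
After op 6 (rotate(-1)): offset=0, physical=[A,F,C,D,k,B,G,H,I], logical=[A,F,C,D,k,B,G,H,I]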